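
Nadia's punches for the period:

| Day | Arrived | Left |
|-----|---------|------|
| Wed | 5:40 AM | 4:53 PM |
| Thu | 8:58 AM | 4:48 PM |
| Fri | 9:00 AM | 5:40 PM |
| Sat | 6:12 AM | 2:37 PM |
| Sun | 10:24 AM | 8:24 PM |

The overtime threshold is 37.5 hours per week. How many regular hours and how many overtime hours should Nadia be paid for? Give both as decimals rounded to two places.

Regular 37.50 hours, overtime 8.63 hours

Wed: 5:40 AM–4:53 PM = 11 h 13 min
Thu: 8:58 AM–4:48 PM = 7 h 50 min
Fri: 9:00 AM–5:40 PM = 8 h 40 min
Sat: 6:12 AM–2:37 PM = 8 h 25 min
Sun: 10:24 AM–8:24 PM = 10 h 0 min
Total worked: 46 h 8 min = 46.13 h.
Threshold 37.5 h → overtime 8 h 38 min, regular 37 h 30 min.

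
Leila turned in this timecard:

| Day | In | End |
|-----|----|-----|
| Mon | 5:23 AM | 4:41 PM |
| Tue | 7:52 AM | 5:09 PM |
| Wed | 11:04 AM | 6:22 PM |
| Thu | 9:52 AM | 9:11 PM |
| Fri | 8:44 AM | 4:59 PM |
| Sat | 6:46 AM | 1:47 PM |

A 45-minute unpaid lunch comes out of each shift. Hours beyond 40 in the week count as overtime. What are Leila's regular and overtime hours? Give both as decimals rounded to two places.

Regular 40.00 hours, overtime 9.97 hours

Mon: 5:23 AM–4:41 PM = 11 h 18 min; less 45 min break → 10 h 33 min
Tue: 7:52 AM–5:09 PM = 9 h 17 min; less 45 min break → 8 h 32 min
Wed: 11:04 AM–6:22 PM = 7 h 18 min; less 45 min break → 6 h 33 min
Thu: 9:52 AM–9:11 PM = 11 h 19 min; less 45 min break → 10 h 34 min
Fri: 8:44 AM–4:59 PM = 8 h 15 min; less 45 min break → 7 h 30 min
Sat: 6:46 AM–1:47 PM = 7 h 1 min; less 45 min break → 6 h 16 min
Total worked: 49 h 58 min = 49.97 h.
Threshold 40 h → overtime 9 h 58 min, regular 40 h 0 min.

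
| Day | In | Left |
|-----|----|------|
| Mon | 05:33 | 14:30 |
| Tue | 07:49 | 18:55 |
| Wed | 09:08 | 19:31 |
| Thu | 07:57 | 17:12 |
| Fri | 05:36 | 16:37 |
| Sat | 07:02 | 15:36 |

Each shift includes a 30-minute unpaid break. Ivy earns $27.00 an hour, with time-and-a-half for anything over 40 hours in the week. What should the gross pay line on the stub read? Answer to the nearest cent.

$1738.80

Mon: 05:33–14:30 = 8 h 57 min; less 30 min break → 8 h 27 min
Tue: 07:49–18:55 = 11 h 6 min; less 30 min break → 10 h 36 min
Wed: 09:08–19:31 = 10 h 23 min; less 30 min break → 9 h 53 min
Thu: 07:57–17:12 = 9 h 15 min; less 30 min break → 8 h 45 min
Fri: 05:36–16:37 = 11 h 1 min; less 30 min break → 10 h 31 min
Sat: 07:02–15:36 = 8 h 34 min; less 30 min break → 8 h 4 min
Total worked: 56 h 16 min = 3376 min.
Regular 40 h 0 min = 2400 min at $27.00/h; overtime 16 h 16 min = 976 min at $40.50/h.
Pay = (2400 × $27.00 + 976 × $40.50) ÷ 60 = $1738.80.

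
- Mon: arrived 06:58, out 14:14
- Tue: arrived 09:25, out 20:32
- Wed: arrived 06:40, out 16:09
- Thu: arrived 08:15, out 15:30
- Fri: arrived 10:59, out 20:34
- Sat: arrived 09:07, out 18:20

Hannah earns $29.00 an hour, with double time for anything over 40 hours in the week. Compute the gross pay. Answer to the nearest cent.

$1967.17

Mon: 06:58–14:14 = 7 h 16 min
Tue: 09:25–20:32 = 11 h 7 min
Wed: 06:40–16:09 = 9 h 29 min
Thu: 08:15–15:30 = 7 h 15 min
Fri: 10:59–20:34 = 9 h 35 min
Sat: 09:07–18:20 = 9 h 13 min
Total worked: 53 h 55 min = 3235 min.
Regular 40 h 0 min = 2400 min at $29.00/h; overtime 13 h 55 min = 835 min at $58.00/h.
Pay = (2400 × $29.00 + 835 × $58.00) ÷ 60 = $1967.17.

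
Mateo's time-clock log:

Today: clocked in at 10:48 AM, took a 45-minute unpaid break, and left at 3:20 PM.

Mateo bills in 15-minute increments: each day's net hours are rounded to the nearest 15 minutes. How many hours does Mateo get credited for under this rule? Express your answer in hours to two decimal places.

3.75 hours

Today: 10:48 AM–3:20 PM = 4 h 32 min − 45 min = 3 h 47 min → rounds to 3 h 45 min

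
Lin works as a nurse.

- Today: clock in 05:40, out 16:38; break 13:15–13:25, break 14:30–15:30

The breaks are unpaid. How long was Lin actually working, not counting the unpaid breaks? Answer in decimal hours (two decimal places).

9.80 hours

Today: 05:40–16:38 = 10 h 58 min; less 70 min break → 9 h 48 min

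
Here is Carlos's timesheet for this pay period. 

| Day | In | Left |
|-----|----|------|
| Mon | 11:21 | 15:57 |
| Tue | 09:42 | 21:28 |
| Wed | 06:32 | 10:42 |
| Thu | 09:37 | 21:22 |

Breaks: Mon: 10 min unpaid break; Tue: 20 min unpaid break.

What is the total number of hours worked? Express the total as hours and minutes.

31 h 47 min

Mon: 11:21–15:57 = 4 h 36 min; less 10 min break → 4 h 26 min
Tue: 09:42–21:28 = 11 h 46 min; less 20 min break → 11 h 26 min
Wed: 06:32–10:42 = 4 h 10 min
Thu: 09:37–21:22 = 11 h 45 min
Total: 4 h 26 min + 11 h 26 min + 4 h 10 min + 11 h 45 min = 31 h 47 min.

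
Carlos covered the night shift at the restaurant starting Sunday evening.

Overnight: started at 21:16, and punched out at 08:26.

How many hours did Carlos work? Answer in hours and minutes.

Overnight: 21:16 → midnight = 2 h 44 min; midnight → 08:26 = 8 h 26 min; span 11 h 10 min

11 h 10 min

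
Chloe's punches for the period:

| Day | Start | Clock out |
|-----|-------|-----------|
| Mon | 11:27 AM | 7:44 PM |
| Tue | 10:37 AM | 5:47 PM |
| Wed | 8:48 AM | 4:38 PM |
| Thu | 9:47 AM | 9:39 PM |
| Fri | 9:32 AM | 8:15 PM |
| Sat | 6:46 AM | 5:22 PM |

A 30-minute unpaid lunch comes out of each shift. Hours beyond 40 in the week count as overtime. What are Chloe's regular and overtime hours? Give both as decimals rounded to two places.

Regular 40.00 hours, overtime 13.47 hours

Mon: 11:27 AM–7:44 PM = 8 h 17 min; less 30 min break → 7 h 47 min
Tue: 10:37 AM–5:47 PM = 7 h 10 min; less 30 min break → 6 h 40 min
Wed: 8:48 AM–4:38 PM = 7 h 50 min; less 30 min break → 7 h 20 min
Thu: 9:47 AM–9:39 PM = 11 h 52 min; less 30 min break → 11 h 22 min
Fri: 9:32 AM–8:15 PM = 10 h 43 min; less 30 min break → 10 h 13 min
Sat: 6:46 AM–5:22 PM = 10 h 36 min; less 30 min break → 10 h 6 min
Total worked: 53 h 28 min = 53.47 h.
Threshold 40 h → overtime 13 h 28 min, regular 40 h 0 min.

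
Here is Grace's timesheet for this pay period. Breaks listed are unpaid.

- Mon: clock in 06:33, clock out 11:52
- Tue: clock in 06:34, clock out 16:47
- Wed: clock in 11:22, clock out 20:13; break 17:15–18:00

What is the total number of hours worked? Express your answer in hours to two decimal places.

Mon: 06:33–11:52 = 5 h 19 min
Tue: 06:34–16:47 = 10 h 13 min
Wed: 11:22–20:13 = 8 h 51 min; less 45 min break → 8 h 6 min
Total: 5 h 19 min + 10 h 13 min + 8 h 6 min = 23 h 38 min.

23.63 hours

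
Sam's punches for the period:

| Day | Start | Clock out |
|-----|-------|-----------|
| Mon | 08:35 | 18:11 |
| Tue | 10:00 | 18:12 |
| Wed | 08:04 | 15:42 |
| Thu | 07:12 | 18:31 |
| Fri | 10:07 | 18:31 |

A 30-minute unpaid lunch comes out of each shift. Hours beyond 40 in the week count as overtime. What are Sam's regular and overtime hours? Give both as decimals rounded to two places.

Regular 40.00 hours, overtime 2.65 hours

Mon: 08:35–18:11 = 9 h 36 min; less 30 min break → 9 h 6 min
Tue: 10:00–18:12 = 8 h 12 min; less 30 min break → 7 h 42 min
Wed: 08:04–15:42 = 7 h 38 min; less 30 min break → 7 h 8 min
Thu: 07:12–18:31 = 11 h 19 min; less 30 min break → 10 h 49 min
Fri: 10:07–18:31 = 8 h 24 min; less 30 min break → 7 h 54 min
Total worked: 42 h 39 min = 42.65 h.
Threshold 40 h → overtime 2 h 39 min, regular 40 h 0 min.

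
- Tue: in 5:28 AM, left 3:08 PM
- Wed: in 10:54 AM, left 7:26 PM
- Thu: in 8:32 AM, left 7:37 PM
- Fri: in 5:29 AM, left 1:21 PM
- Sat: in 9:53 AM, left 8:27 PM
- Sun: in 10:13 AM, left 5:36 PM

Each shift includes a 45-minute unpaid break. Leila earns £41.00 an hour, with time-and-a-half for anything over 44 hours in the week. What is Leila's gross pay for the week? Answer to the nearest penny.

£2209.90

Tue: 5:28 AM–3:08 PM = 9 h 40 min; less 45 min break → 8 h 55 min
Wed: 10:54 AM–7:26 PM = 8 h 32 min; less 45 min break → 7 h 47 min
Thu: 8:32 AM–7:37 PM = 11 h 5 min; less 45 min break → 10 h 20 min
Fri: 5:29 AM–1:21 PM = 7 h 52 min; less 45 min break → 7 h 7 min
Sat: 9:53 AM–8:27 PM = 10 h 34 min; less 45 min break → 9 h 49 min
Sun: 10:13 AM–5:36 PM = 7 h 23 min; less 45 min break → 6 h 38 min
Total worked: 50 h 36 min = 3036 min.
Regular 44 h 0 min = 2640 min at £41.00/h; overtime 6 h 36 min = 396 min at £61.50/h.
Pay = (2640 × £41.00 + 396 × £61.50) ÷ 60 = £2209.90.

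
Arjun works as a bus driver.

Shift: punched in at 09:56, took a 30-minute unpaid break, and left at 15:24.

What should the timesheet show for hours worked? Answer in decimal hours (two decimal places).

Shift: 09:56–15:24 = 5 h 28 min; less 30 min break → 4 h 58 min

4.97 hours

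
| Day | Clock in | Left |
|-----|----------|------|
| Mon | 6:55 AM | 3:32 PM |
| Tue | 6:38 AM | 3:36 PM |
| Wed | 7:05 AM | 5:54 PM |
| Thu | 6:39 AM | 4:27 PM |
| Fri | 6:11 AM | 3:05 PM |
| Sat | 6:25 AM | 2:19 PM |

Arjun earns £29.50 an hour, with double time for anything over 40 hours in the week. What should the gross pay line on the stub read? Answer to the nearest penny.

Mon: 6:55 AM–3:32 PM = 8 h 37 min
Tue: 6:38 AM–3:36 PM = 8 h 58 min
Wed: 7:05 AM–5:54 PM = 10 h 49 min
Thu: 6:39 AM–4:27 PM = 9 h 48 min
Fri: 6:11 AM–3:05 PM = 8 h 54 min
Sat: 6:25 AM–2:19 PM = 7 h 54 min
Total worked: 55 h 0 min = 3300 min.
Regular 40 h 0 min = 2400 min at £29.50/h; overtime 15 h 0 min = 900 min at £59.00/h.
Pay = (2400 × £29.50 + 900 × £59.00) ÷ 60 = £2065.00.

£2065.00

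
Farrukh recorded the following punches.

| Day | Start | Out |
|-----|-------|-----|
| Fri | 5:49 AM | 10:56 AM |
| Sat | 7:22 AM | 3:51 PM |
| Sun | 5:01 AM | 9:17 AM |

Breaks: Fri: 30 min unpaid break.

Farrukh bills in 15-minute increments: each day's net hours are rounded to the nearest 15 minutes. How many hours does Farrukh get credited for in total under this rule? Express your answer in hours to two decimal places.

17.25 hours

Fri: 5:49 AM–10:56 AM = 5 h 7 min − 30 min = 4 h 37 min → rounds to 4 h 30 min
Sat: 7:22 AM–3:51 PM = 8 h 29 min → rounds to 8 h 30 min
Sun: 5:01 AM–9:17 AM = 4 h 16 min → rounds to 4 h 15 min
Total credited: 17 h 15 min.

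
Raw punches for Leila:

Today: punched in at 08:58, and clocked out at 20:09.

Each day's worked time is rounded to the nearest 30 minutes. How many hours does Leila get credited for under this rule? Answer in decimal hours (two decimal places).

Today: 08:58–20:09 = 11 h 11 min → rounds to 11 h 0 min

11.00 hours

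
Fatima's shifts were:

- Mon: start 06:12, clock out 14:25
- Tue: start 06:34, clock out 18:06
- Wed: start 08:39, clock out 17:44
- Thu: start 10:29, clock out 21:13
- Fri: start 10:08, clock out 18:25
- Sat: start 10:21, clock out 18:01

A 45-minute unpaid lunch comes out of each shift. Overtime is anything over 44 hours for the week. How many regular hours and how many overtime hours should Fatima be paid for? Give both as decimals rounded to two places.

Regular 44.00 hours, overtime 7.02 hours

Mon: 06:12–14:25 = 8 h 13 min; less 45 min break → 7 h 28 min
Tue: 06:34–18:06 = 11 h 32 min; less 45 min break → 10 h 47 min
Wed: 08:39–17:44 = 9 h 5 min; less 45 min break → 8 h 20 min
Thu: 10:29–21:13 = 10 h 44 min; less 45 min break → 9 h 59 min
Fri: 10:08–18:25 = 8 h 17 min; less 45 min break → 7 h 32 min
Sat: 10:21–18:01 = 7 h 40 min; less 45 min break → 6 h 55 min
Total worked: 51 h 1 min = 51.02 h.
Threshold 44 h → overtime 7 h 1 min, regular 44 h 0 min.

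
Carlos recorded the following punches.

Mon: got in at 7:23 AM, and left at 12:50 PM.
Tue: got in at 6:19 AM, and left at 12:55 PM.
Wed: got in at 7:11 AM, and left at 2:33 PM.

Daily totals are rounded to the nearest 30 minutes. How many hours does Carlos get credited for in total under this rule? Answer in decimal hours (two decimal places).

19.50 hours

Mon: 7:23 AM–12:50 PM = 5 h 27 min → rounds to 5 h 30 min
Tue: 6:19 AM–12:55 PM = 6 h 36 min → rounds to 6 h 30 min
Wed: 7:11 AM–2:33 PM = 7 h 22 min → rounds to 7 h 30 min
Total credited: 19 h 30 min.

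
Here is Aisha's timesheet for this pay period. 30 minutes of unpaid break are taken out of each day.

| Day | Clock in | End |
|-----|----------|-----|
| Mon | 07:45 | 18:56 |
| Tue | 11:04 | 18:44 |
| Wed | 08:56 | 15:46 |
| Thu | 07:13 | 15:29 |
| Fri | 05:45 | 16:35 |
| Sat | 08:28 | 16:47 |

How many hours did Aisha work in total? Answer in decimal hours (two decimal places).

50.10 hours

Mon: 07:45–18:56 = 11 h 11 min; less 30 min break → 10 h 41 min
Tue: 11:04–18:44 = 7 h 40 min; less 30 min break → 7 h 10 min
Wed: 08:56–15:46 = 6 h 50 min; less 30 min break → 6 h 20 min
Thu: 07:13–15:29 = 8 h 16 min; less 30 min break → 7 h 46 min
Fri: 05:45–16:35 = 10 h 50 min; less 30 min break → 10 h 20 min
Sat: 08:28–16:47 = 8 h 19 min; less 30 min break → 7 h 49 min
Total: 10 h 41 min + 7 h 10 min + 6 h 20 min + 7 h 46 min + 10 h 20 min + 7 h 49 min = 50 h 6 min.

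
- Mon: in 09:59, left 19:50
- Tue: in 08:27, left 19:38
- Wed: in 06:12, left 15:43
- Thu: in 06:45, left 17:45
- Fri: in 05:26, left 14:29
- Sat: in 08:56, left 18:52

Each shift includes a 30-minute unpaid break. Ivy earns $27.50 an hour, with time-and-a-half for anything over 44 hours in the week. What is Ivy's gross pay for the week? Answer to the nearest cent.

Mon: 09:59–19:50 = 9 h 51 min; less 30 min break → 9 h 21 min
Tue: 08:27–19:38 = 11 h 11 min; less 30 min break → 10 h 41 min
Wed: 06:12–15:43 = 9 h 31 min; less 30 min break → 9 h 1 min
Thu: 06:45–17:45 = 11 h 0 min; less 30 min break → 10 h 30 min
Fri: 05:26–14:29 = 9 h 3 min; less 30 min break → 8 h 33 min
Sat: 08:56–18:52 = 9 h 56 min; less 30 min break → 9 h 26 min
Total worked: 57 h 32 min = 3452 min.
Regular 44 h 0 min = 2640 min at $27.50/h; overtime 13 h 32 min = 812 min at $41.25/h.
Pay = (2640 × $27.50 + 812 × $41.25) ÷ 60 = $1768.25.

$1768.25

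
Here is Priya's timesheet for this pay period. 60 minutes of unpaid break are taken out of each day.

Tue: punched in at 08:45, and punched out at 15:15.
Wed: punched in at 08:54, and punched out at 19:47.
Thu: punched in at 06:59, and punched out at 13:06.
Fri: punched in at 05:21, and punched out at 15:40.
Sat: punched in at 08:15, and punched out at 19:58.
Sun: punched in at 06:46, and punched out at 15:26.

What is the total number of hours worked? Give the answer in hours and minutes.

Tue: 08:45–15:15 = 6 h 30 min; less 60 min break → 5 h 30 min
Wed: 08:54–19:47 = 10 h 53 min; less 60 min break → 9 h 53 min
Thu: 06:59–13:06 = 6 h 7 min; less 60 min break → 5 h 7 min
Fri: 05:21–15:40 = 10 h 19 min; less 60 min break → 9 h 19 min
Sat: 08:15–19:58 = 11 h 43 min; less 60 min break → 10 h 43 min
Sun: 06:46–15:26 = 8 h 40 min; less 60 min break → 7 h 40 min
Total: 5 h 30 min + 9 h 53 min + 5 h 7 min + 9 h 19 min + 10 h 43 min + 7 h 40 min = 48 h 12 min.

48 h 12 min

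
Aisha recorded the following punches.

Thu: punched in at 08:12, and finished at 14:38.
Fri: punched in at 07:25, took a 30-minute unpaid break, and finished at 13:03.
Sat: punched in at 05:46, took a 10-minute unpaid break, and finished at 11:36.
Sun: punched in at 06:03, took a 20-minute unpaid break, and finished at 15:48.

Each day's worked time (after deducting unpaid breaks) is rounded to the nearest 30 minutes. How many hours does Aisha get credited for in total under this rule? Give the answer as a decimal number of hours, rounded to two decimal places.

26.50 hours

Thu: 08:12–14:38 = 6 h 26 min → rounds to 6 h 30 min
Fri: 07:25–13:03 = 5 h 38 min − 30 min = 5 h 8 min → rounds to 5 h 0 min
Sat: 05:46–11:36 = 5 h 50 min − 10 min = 5 h 40 min → rounds to 5 h 30 min
Sun: 06:03–15:48 = 9 h 45 min − 20 min = 9 h 25 min → rounds to 9 h 30 min
Total credited: 26 h 30 min.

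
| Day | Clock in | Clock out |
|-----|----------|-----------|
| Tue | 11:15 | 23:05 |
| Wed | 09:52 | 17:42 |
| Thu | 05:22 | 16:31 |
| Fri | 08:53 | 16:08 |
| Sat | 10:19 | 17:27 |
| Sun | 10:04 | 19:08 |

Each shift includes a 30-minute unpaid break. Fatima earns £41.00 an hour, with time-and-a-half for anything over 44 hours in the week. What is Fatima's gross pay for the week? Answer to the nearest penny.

Tue: 11:15–23:05 = 11 h 50 min; less 30 min break → 11 h 20 min
Wed: 09:52–17:42 = 7 h 50 min; less 30 min break → 7 h 20 min
Thu: 05:22–16:31 = 11 h 9 min; less 30 min break → 10 h 39 min
Fri: 08:53–16:08 = 7 h 15 min; less 30 min break → 6 h 45 min
Sat: 10:19–17:27 = 7 h 8 min; less 30 min break → 6 h 38 min
Sun: 10:04–19:08 = 9 h 4 min; less 30 min break → 8 h 34 min
Total worked: 51 h 16 min = 3076 min.
Regular 44 h 0 min = 2640 min at £41.00/h; overtime 7 h 16 min = 436 min at £61.50/h.
Pay = (2640 × £41.00 + 436 × £61.50) ÷ 60 = £2250.90.

£2250.90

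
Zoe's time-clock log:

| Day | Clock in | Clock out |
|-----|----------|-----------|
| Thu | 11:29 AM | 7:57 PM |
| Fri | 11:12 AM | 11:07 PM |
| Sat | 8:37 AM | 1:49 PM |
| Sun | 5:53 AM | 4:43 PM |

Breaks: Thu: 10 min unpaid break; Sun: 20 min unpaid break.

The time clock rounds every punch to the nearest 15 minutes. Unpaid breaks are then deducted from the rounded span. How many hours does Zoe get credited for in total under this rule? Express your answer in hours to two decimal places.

35.75 hours

Thu: in 11:29 AM→11:30 AM, out 7:57 PM→8:00 PM; 8 h 30 min − 10 min = 8 h 20 min
Fri: in 11:12 AM→11:15 AM, out 11:07 PM→11:00 PM; 11 h 45 min
Sat: in 8:37 AM→8:30 AM, out 1:49 PM→1:45 PM; 5 h 15 min
Sun: in 5:53 AM→6:00 AM, out 4:43 PM→4:45 PM; 10 h 45 min − 20 min = 10 h 25 min
Total credited: 35 h 45 min.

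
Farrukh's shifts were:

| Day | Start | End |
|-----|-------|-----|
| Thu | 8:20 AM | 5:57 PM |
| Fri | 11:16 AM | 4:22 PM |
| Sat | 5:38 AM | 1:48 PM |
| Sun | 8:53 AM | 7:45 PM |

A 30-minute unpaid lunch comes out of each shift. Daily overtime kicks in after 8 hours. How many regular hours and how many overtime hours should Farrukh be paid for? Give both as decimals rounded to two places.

Thu: 8:20 AM–5:57 PM = 9 h 37 min; less 30 min break → 9 h 7 min
Fri: 11:16 AM–4:22 PM = 5 h 6 min; less 30 min break → 4 h 36 min
Sat: 5:38 AM–1:48 PM = 8 h 10 min; less 30 min break → 7 h 40 min
Sun: 8:53 AM–7:45 PM = 10 h 52 min; less 30 min break → 10 h 22 min
Thu reg 8 h 0 min / OT 1 h 7 min; Fri reg 4 h 36 min / OT 0 h 0 min; Sat reg 7 h 40 min / OT 0 h 0 min; Sun reg 8 h 0 min / OT 2 h 22 min.
Totals: regular 28 h 16 min, overtime 3 h 29 min.

Regular 28.27 hours, overtime 3.48 hours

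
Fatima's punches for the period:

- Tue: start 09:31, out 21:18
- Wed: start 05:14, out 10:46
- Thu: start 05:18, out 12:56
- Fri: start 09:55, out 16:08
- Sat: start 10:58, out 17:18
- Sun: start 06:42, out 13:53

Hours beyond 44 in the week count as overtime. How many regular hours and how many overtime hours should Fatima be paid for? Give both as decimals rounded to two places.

Tue: 09:31–21:18 = 11 h 47 min
Wed: 05:14–10:46 = 5 h 32 min
Thu: 05:18–12:56 = 7 h 38 min
Fri: 09:55–16:08 = 6 h 13 min
Sat: 10:58–17:18 = 6 h 20 min
Sun: 06:42–13:53 = 7 h 11 min
Total worked: 44 h 41 min = 44.68 h.
Threshold 44 h → overtime 0 h 41 min, regular 44 h 0 min.

Regular 44.00 hours, overtime 0.68 hours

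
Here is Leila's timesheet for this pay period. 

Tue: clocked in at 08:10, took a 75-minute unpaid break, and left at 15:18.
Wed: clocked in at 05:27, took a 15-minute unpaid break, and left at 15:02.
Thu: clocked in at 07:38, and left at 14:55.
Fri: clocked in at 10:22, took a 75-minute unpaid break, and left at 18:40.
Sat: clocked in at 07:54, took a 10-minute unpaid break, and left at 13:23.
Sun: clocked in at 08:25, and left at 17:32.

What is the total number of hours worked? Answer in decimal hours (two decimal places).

Tue: 08:10–15:18 = 7 h 8 min; less 75 min break → 5 h 53 min
Wed: 05:27–15:02 = 9 h 35 min; less 15 min break → 9 h 20 min
Thu: 07:38–14:55 = 7 h 17 min
Fri: 10:22–18:40 = 8 h 18 min; less 75 min break → 7 h 3 min
Sat: 07:54–13:23 = 5 h 29 min; less 10 min break → 5 h 19 min
Sun: 08:25–17:32 = 9 h 7 min
Total: 5 h 53 min + 9 h 20 min + 7 h 17 min + 7 h 3 min + 5 h 19 min + 9 h 7 min = 43 h 59 min.

43.98 hours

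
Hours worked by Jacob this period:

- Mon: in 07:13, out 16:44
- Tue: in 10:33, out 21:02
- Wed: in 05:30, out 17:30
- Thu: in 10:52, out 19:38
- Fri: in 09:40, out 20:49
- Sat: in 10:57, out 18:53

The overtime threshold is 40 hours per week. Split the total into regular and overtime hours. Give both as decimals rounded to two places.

Regular 40.00 hours, overtime 19.85 hours

Mon: 07:13–16:44 = 9 h 31 min
Tue: 10:33–21:02 = 10 h 29 min
Wed: 05:30–17:30 = 12 h 0 min
Thu: 10:52–19:38 = 8 h 46 min
Fri: 09:40–20:49 = 11 h 9 min
Sat: 10:57–18:53 = 7 h 56 min
Total worked: 59 h 51 min = 59.85 h.
Threshold 40 h → overtime 19 h 51 min, regular 40 h 0 min.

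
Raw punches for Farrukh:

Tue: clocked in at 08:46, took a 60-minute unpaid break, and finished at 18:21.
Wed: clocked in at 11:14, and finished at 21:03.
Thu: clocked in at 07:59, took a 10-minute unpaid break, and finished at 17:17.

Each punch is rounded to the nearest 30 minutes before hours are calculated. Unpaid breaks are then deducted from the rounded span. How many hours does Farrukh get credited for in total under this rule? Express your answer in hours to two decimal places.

Tue: in 08:46→09:00, out 18:21→18:30; 9 h 30 min − 60 min = 8 h 30 min
Wed: in 11:14→11:00, out 21:03→21:00; 10 h 0 min
Thu: in 07:59→08:00, out 17:17→17:30; 9 h 30 min − 10 min = 9 h 20 min
Total credited: 27 h 50 min.

27.83 hours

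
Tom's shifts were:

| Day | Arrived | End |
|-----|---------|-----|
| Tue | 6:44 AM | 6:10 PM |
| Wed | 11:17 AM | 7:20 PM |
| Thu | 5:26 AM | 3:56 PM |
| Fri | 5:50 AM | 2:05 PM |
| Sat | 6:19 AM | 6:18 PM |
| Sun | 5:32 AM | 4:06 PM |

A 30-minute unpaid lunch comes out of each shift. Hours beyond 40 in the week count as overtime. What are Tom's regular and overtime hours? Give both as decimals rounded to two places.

Regular 40.00 hours, overtime 17.78 hours

Tue: 6:44 AM–6:10 PM = 11 h 26 min; less 30 min break → 10 h 56 min
Wed: 11:17 AM–7:20 PM = 8 h 3 min; less 30 min break → 7 h 33 min
Thu: 5:26 AM–3:56 PM = 10 h 30 min; less 30 min break → 10 h 0 min
Fri: 5:50 AM–2:05 PM = 8 h 15 min; less 30 min break → 7 h 45 min
Sat: 6:19 AM–6:18 PM = 11 h 59 min; less 30 min break → 11 h 29 min
Sun: 5:32 AM–4:06 PM = 10 h 34 min; less 30 min break → 10 h 4 min
Total worked: 57 h 47 min = 57.78 h.
Threshold 40 h → overtime 17 h 47 min, regular 40 h 0 min.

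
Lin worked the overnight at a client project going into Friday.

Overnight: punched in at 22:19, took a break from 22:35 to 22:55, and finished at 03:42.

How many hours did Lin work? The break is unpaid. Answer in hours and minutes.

5 h 3 min

Overnight: 22:19 → midnight = 1 h 41 min; midnight → 03:42 = 3 h 42 min; span 5 h 23 min; less 20 min break → 5 h 3 min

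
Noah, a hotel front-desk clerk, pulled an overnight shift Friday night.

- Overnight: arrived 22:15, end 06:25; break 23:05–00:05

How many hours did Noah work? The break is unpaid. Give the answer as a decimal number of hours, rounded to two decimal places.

Overnight: 22:15 → midnight = 1 h 45 min; midnight → 06:25 = 6 h 25 min; span 8 h 10 min; less 60 min break → 7 h 10 min

7.17 hours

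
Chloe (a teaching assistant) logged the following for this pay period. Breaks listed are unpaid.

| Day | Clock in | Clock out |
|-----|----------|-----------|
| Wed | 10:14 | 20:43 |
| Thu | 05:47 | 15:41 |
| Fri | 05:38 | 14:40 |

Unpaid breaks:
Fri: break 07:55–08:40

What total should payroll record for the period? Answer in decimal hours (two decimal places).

Wed: 10:14–20:43 = 10 h 29 min
Thu: 05:47–15:41 = 9 h 54 min
Fri: 05:38–14:40 = 9 h 2 min; less 45 min break → 8 h 17 min
Total: 10 h 29 min + 9 h 54 min + 8 h 17 min = 28 h 40 min.

28.67 hours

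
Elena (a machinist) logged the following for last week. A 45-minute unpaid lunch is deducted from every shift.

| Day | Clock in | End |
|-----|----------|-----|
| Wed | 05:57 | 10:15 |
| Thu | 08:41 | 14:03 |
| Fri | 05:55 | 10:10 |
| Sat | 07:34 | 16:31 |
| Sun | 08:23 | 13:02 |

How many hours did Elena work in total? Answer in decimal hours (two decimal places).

23.77 hours

Wed: 05:57–10:15 = 4 h 18 min; less 45 min break → 3 h 33 min
Thu: 08:41–14:03 = 5 h 22 min; less 45 min break → 4 h 37 min
Fri: 05:55–10:10 = 4 h 15 min; less 45 min break → 3 h 30 min
Sat: 07:34–16:31 = 8 h 57 min; less 45 min break → 8 h 12 min
Sun: 08:23–13:02 = 4 h 39 min; less 45 min break → 3 h 54 min
Total: 3 h 33 min + 4 h 37 min + 3 h 30 min + 8 h 12 min + 3 h 54 min = 23 h 46 min.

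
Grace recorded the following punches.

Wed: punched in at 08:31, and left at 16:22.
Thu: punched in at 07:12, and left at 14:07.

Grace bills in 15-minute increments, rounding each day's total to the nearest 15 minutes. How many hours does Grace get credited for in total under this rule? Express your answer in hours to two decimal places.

Wed: 08:31–16:22 = 7 h 51 min → rounds to 7 h 45 min
Thu: 07:12–14:07 = 6 h 55 min → rounds to 7 h 0 min
Total credited: 14 h 45 min.

14.75 hours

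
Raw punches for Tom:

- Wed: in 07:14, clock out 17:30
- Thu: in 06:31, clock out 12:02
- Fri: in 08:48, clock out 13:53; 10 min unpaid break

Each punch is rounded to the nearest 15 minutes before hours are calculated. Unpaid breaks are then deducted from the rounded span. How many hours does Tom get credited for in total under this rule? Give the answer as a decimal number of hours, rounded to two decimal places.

Wed: in 07:14→07:15, out 17:30→17:30; 10 h 15 min
Thu: in 06:31→06:30, out 12:02→12:00; 5 h 30 min
Fri: in 08:48→08:45, out 13:53→14:00; 5 h 15 min − 10 min = 5 h 5 min
Total credited: 20 h 50 min.

20.83 hours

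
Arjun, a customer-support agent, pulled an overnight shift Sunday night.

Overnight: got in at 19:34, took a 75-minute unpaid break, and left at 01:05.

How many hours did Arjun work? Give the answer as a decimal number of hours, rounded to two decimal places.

4.27 hours

Overnight: 19:34 → midnight = 4 h 26 min; midnight → 01:05 = 1 h 5 min; span 5 h 31 min; less 75 min break → 4 h 16 min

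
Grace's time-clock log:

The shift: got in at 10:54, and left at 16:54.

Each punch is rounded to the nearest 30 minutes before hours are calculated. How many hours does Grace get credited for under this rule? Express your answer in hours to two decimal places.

6.00 hours

The shift: in 10:54→11:00, out 16:54→17:00; 6 h 0 min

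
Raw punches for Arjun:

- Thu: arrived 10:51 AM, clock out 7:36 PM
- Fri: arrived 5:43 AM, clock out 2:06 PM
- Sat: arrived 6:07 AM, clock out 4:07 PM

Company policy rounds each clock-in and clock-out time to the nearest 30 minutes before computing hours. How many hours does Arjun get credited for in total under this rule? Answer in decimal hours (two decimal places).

Thu: in 10:51 AM→11:00 AM, out 7:36 PM→7:30 PM; 8 h 30 min
Fri: in 5:43 AM→5:30 AM, out 2:06 PM→2:00 PM; 8 h 30 min
Sat: in 6:07 AM→6:00 AM, out 4:07 PM→4:00 PM; 10 h 0 min
Total credited: 27 h 0 min.

27.00 hours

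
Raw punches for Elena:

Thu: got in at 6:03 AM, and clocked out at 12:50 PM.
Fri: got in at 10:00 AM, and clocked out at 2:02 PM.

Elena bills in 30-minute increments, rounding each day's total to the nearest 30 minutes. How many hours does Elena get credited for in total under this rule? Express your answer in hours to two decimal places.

11.00 hours

Thu: 6:03 AM–12:50 PM = 6 h 47 min → rounds to 7 h 0 min
Fri: 10:00 AM–2:02 PM = 4 h 2 min → rounds to 4 h 0 min
Total credited: 11 h 0 min.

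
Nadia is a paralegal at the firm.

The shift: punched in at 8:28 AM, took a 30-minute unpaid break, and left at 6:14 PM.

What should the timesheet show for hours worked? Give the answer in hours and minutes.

9 h 16 min

The shift: 8:28 AM–6:14 PM = 9 h 46 min; less 30 min break → 9 h 16 min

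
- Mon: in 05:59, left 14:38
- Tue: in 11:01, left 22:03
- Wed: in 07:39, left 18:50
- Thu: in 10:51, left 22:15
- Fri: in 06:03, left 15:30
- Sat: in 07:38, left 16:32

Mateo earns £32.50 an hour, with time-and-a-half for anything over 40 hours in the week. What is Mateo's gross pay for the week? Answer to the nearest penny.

Mon: 05:59–14:38 = 8 h 39 min
Tue: 11:01–22:03 = 11 h 2 min
Wed: 07:39–18:50 = 11 h 11 min
Thu: 10:51–22:15 = 11 h 24 min
Fri: 06:03–15:30 = 9 h 27 min
Sat: 07:38–16:32 = 8 h 54 min
Total worked: 60 h 37 min = 3637 min.
Regular 40 h 0 min = 2400 min at £32.50/h; overtime 20 h 37 min = 1237 min at £48.75/h.
Pay = (2400 × £32.50 + 1237 × £48.75) ÷ 60 = £2305.06.

£2305.06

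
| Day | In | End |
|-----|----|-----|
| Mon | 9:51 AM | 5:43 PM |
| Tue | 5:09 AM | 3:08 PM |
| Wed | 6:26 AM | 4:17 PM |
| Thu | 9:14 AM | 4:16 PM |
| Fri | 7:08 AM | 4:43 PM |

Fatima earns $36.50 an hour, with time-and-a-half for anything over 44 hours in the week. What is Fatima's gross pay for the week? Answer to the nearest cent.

Mon: 9:51 AM–5:43 PM = 7 h 52 min
Tue: 5:09 AM–3:08 PM = 9 h 59 min
Wed: 6:26 AM–4:17 PM = 9 h 51 min
Thu: 9:14 AM–4:16 PM = 7 h 2 min
Fri: 7:08 AM–4:43 PM = 9 h 35 min
Total worked: 44 h 19 min = 2659 min.
Regular 44 h 0 min = 2640 min at $36.50/h; overtime 0 h 19 min = 19 min at $54.75/h.
Pay = (2640 × $36.50 + 19 × $54.75) ÷ 60 = $1623.34.

$1623.34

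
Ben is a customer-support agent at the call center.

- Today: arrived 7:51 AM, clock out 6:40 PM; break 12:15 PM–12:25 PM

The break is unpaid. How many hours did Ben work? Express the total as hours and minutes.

Today: 7:51 AM–6:40 PM = 10 h 49 min; less 10 min break → 10 h 39 min

10 h 39 min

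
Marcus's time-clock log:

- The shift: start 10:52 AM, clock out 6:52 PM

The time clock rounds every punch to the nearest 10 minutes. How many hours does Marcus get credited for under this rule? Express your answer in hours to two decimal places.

8.00 hours

The shift: in 10:52 AM→10:50 AM, out 6:52 PM→6:50 PM; 8 h 0 min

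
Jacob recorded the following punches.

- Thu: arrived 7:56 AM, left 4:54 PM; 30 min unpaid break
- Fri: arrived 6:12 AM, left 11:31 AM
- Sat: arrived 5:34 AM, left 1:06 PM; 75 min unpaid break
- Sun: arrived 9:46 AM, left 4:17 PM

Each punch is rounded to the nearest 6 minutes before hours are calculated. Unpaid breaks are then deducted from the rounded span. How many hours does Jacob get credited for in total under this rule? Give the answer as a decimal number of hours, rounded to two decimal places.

Thu: in 7:56 AM→7:54 AM, out 4:54 PM→4:54 PM; 9 h 0 min − 30 min = 8 h 30 min
Fri: in 6:12 AM→6:12 AM, out 11:31 AM→11:30 AM; 5 h 18 min
Sat: in 5:34 AM→5:36 AM, out 1:06 PM→1:06 PM; 7 h 30 min − 75 min = 6 h 15 min
Sun: in 9:46 AM→9:48 AM, out 4:17 PM→4:18 PM; 6 h 30 min
Total credited: 26 h 33 min.

26.55 hours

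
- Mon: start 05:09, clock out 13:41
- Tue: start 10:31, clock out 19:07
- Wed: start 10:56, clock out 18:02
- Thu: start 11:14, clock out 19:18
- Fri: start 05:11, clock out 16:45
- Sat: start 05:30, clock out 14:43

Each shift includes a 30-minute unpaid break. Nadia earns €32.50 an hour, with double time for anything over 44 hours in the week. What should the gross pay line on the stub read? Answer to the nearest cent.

Mon: 05:09–13:41 = 8 h 32 min; less 30 min break → 8 h 2 min
Tue: 10:31–19:07 = 8 h 36 min; less 30 min break → 8 h 6 min
Wed: 10:56–18:02 = 7 h 6 min; less 30 min break → 6 h 36 min
Thu: 11:14–19:18 = 8 h 4 min; less 30 min break → 7 h 34 min
Fri: 05:11–16:45 = 11 h 34 min; less 30 min break → 11 h 4 min
Sat: 05:30–14:43 = 9 h 13 min; less 30 min break → 8 h 43 min
Total worked: 50 h 5 min = 3005 min.
Regular 44 h 0 min = 2640 min at €32.50/h; overtime 6 h 5 min = 365 min at €65.00/h.
Pay = (2640 × €32.50 + 365 × €65.00) ÷ 60 = €1825.42.

€1825.42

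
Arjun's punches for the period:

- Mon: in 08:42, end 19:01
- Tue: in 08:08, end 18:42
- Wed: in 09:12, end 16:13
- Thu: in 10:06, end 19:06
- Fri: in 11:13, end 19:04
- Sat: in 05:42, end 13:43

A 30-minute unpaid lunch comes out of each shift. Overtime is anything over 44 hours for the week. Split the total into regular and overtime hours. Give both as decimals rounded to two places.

Mon: 08:42–19:01 = 10 h 19 min; less 30 min break → 9 h 49 min
Tue: 08:08–18:42 = 10 h 34 min; less 30 min break → 10 h 4 min
Wed: 09:12–16:13 = 7 h 1 min; less 30 min break → 6 h 31 min
Thu: 10:06–19:06 = 9 h 0 min; less 30 min break → 8 h 30 min
Fri: 11:13–19:04 = 7 h 51 min; less 30 min break → 7 h 21 min
Sat: 05:42–13:43 = 8 h 1 min; less 30 min break → 7 h 31 min
Total worked: 49 h 46 min = 49.77 h.
Threshold 44 h → overtime 5 h 46 min, regular 44 h 0 min.

Regular 44.00 hours, overtime 5.77 hours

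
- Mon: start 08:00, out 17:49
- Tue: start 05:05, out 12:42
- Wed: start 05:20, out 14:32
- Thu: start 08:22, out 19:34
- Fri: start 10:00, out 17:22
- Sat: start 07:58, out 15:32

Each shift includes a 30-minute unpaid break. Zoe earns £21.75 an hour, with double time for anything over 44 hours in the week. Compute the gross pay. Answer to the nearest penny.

£1207.85

Mon: 08:00–17:49 = 9 h 49 min; less 30 min break → 9 h 19 min
Tue: 05:05–12:42 = 7 h 37 min; less 30 min break → 7 h 7 min
Wed: 05:20–14:32 = 9 h 12 min; less 30 min break → 8 h 42 min
Thu: 08:22–19:34 = 11 h 12 min; less 30 min break → 10 h 42 min
Fri: 10:00–17:22 = 7 h 22 min; less 30 min break → 6 h 52 min
Sat: 07:58–15:32 = 7 h 34 min; less 30 min break → 7 h 4 min
Total worked: 49 h 46 min = 2986 min.
Regular 44 h 0 min = 2640 min at £21.75/h; overtime 5 h 46 min = 346 min at £43.50/h.
Pay = (2640 × £21.75 + 346 × £43.50) ÷ 60 = £1207.85.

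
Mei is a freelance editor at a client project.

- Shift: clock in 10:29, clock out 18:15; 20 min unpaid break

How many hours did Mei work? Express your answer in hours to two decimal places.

7.43 hours

Shift: 10:29–18:15 = 7 h 46 min; less 20 min break → 7 h 26 min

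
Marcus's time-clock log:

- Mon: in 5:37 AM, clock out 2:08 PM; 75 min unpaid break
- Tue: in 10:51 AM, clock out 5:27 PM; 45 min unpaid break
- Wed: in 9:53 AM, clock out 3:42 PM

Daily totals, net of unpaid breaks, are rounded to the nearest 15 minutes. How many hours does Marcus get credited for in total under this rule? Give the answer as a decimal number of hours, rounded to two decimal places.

Mon: 5:37 AM–2:08 PM = 8 h 31 min − 75 min = 7 h 16 min → rounds to 7 h 15 min
Tue: 10:51 AM–5:27 PM = 6 h 36 min − 45 min = 5 h 51 min → rounds to 5 h 45 min
Wed: 9:53 AM–3:42 PM = 5 h 49 min → rounds to 5 h 45 min
Total credited: 18 h 45 min.

18.75 hours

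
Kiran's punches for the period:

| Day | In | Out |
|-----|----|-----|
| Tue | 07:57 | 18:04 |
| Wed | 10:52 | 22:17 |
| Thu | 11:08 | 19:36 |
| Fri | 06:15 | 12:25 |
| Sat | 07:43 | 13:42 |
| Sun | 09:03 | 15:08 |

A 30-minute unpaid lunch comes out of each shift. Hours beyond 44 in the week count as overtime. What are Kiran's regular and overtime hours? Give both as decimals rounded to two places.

Regular 44.00 hours, overtime 1.23 hours

Tue: 07:57–18:04 = 10 h 7 min; less 30 min break → 9 h 37 min
Wed: 10:52–22:17 = 11 h 25 min; less 30 min break → 10 h 55 min
Thu: 11:08–19:36 = 8 h 28 min; less 30 min break → 7 h 58 min
Fri: 06:15–12:25 = 6 h 10 min; less 30 min break → 5 h 40 min
Sat: 07:43–13:42 = 5 h 59 min; less 30 min break → 5 h 29 min
Sun: 09:03–15:08 = 6 h 5 min; less 30 min break → 5 h 35 min
Total worked: 45 h 14 min = 45.23 h.
Threshold 44 h → overtime 1 h 14 min, regular 44 h 0 min.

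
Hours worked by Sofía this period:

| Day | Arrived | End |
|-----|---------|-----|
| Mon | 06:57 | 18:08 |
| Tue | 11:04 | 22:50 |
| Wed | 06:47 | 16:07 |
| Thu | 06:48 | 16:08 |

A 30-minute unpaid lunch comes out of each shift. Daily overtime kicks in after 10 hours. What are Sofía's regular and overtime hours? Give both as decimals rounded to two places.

Regular 37.67 hours, overtime 1.95 hours

Mon: 06:57–18:08 = 11 h 11 min; less 30 min break → 10 h 41 min
Tue: 11:04–22:50 = 11 h 46 min; less 30 min break → 11 h 16 min
Wed: 06:47–16:07 = 9 h 20 min; less 30 min break → 8 h 50 min
Thu: 06:48–16:08 = 9 h 20 min; less 30 min break → 8 h 50 min
Mon reg 10 h 0 min / OT 0 h 41 min; Tue reg 10 h 0 min / OT 1 h 16 min; Wed reg 8 h 50 min / OT 0 h 0 min; Thu reg 8 h 50 min / OT 0 h 0 min.
Totals: regular 37 h 40 min, overtime 1 h 57 min.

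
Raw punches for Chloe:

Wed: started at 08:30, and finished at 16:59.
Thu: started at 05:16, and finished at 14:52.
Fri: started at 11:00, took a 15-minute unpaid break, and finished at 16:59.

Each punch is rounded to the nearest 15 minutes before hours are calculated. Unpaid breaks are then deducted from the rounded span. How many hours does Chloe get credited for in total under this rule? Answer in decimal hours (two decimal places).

Wed: in 08:30→08:30, out 16:59→17:00; 8 h 30 min
Thu: in 05:16→05:15, out 14:52→14:45; 9 h 30 min
Fri: in 11:00→11:00, out 16:59→17:00; 6 h 0 min − 15 min = 5 h 45 min
Total credited: 23 h 45 min.

23.75 hours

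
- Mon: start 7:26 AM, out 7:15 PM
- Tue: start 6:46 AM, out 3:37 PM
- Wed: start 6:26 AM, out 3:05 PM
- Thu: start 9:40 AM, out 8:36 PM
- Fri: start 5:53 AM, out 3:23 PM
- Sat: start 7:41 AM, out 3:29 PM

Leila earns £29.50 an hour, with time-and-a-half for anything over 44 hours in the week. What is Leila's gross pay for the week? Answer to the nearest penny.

Mon: 7:26 AM–7:15 PM = 11 h 49 min
Tue: 6:46 AM–3:37 PM = 8 h 51 min
Wed: 6:26 AM–3:05 PM = 8 h 39 min
Thu: 9:40 AM–8:36 PM = 10 h 56 min
Fri: 5:53 AM–3:23 PM = 9 h 30 min
Sat: 7:41 AM–3:29 PM = 7 h 48 min
Total worked: 57 h 33 min = 3453 min.
Regular 44 h 0 min = 2640 min at £29.50/h; overtime 13 h 33 min = 813 min at £44.25/h.
Pay = (2640 × £29.50 + 813 × £44.25) ÷ 60 = £1897.59.

£1897.59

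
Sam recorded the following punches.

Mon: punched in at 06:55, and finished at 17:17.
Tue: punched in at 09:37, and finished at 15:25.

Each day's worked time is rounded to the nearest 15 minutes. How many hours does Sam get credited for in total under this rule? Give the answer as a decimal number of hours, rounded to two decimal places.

Mon: 06:55–17:17 = 10 h 22 min → rounds to 10 h 15 min
Tue: 09:37–15:25 = 5 h 48 min → rounds to 5 h 45 min
Total credited: 16 h 0 min.

16.00 hours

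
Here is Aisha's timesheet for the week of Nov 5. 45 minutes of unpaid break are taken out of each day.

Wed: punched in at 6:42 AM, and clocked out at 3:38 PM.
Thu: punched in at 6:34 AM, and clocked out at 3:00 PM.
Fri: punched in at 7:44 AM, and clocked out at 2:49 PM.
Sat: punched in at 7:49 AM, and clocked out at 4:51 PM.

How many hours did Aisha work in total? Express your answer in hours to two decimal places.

30.48 hours

Wed: 6:42 AM–3:38 PM = 8 h 56 min; less 45 min break → 8 h 11 min
Thu: 6:34 AM–3:00 PM = 8 h 26 min; less 45 min break → 7 h 41 min
Fri: 7:44 AM–2:49 PM = 7 h 5 min; less 45 min break → 6 h 20 min
Sat: 7:49 AM–4:51 PM = 9 h 2 min; less 45 min break → 8 h 17 min
Total: 8 h 11 min + 7 h 41 min + 6 h 20 min + 8 h 17 min = 30 h 29 min.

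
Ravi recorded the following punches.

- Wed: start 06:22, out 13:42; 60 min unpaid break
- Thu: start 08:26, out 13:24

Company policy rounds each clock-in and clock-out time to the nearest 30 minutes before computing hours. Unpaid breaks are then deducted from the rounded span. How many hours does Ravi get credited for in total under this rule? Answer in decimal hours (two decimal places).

11.00 hours

Wed: in 06:22→06:30, out 13:42→13:30; 7 h 0 min − 60 min = 6 h 0 min
Thu: in 08:26→08:30, out 13:24→13:30; 5 h 0 min
Total credited: 11 h 0 min.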